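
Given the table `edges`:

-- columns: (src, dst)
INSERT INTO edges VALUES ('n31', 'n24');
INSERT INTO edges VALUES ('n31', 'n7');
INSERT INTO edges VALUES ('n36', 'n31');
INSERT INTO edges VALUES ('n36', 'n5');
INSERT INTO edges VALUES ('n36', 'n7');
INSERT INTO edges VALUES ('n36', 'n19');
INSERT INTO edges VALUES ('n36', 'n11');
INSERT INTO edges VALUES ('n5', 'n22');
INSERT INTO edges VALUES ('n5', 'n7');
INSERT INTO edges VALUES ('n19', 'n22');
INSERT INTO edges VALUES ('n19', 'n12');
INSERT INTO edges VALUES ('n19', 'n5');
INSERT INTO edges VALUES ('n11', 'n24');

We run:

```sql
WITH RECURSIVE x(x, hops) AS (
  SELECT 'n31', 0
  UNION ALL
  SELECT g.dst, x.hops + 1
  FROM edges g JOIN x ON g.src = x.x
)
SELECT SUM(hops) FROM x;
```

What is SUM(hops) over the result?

2

Base: (n31, hops=0).
Iteration 1: edges from {n31} -> (n24, hops=1), (n7, hops=1).
Iteration 2: no outgoing edges from {n24,n7}; recursion stops.
SUM(hops) = 0 + 1 + 1 = 2.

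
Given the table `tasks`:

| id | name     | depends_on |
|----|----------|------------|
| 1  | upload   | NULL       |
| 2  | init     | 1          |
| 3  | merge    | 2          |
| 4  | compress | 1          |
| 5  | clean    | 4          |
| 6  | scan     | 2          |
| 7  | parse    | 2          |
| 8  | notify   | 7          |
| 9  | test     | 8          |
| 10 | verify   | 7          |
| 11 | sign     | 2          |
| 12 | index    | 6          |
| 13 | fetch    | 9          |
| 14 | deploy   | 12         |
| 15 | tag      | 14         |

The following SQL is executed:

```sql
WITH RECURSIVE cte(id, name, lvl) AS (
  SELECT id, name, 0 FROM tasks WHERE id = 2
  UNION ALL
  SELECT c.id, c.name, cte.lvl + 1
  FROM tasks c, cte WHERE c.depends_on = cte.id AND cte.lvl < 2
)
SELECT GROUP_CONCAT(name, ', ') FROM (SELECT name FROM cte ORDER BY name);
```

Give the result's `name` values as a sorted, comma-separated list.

index, init, merge, notify, parse, scan, sign, verify

Base: id=2 (init) at lvl 0.
Iteration 1: rows with depends_on in {2} -> merge (id 3, lvl 1), scan (id 6, lvl 1), parse (id 7, lvl 1), sign (id 11, lvl 1).
Iteration 2: rows with depends_on in {3,6,7,11} -> notify (id 8, lvl 2), verify (id 10, lvl 2), index (id 12, lvl 2).
Iteration 3: lvl < 2 fails for all current rows; recursion stops.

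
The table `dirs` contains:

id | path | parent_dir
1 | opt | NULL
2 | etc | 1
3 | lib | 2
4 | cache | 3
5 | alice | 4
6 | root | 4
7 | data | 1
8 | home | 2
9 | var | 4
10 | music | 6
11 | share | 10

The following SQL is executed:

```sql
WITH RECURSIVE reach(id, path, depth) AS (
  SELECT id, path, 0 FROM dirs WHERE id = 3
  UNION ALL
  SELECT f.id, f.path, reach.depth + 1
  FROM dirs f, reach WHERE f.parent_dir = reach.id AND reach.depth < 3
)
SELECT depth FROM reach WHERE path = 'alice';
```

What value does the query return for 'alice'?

Base: id=3 (lib) at depth 0.
Iteration 1: rows with parent_dir in {3} -> cache (id 4, depth 1).
Iteration 2: rows with parent_dir in {4} -> alice (id 5, depth 2), root (id 6, depth 2), var (id 9, depth 2).
Iteration 3: rows with parent_dir in {5,6,9} -> music (id 10, depth 3).
Iteration 4: depth < 3 fails for all current rows; recursion stops.

2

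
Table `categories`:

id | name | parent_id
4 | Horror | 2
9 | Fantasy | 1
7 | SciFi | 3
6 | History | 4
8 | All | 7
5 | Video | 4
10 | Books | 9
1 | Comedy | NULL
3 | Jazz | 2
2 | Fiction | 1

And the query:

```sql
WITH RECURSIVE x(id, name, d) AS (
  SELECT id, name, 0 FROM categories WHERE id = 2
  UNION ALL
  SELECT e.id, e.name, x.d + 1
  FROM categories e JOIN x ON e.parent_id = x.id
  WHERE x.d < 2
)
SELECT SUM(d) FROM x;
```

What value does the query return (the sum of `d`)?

Base: id=2 (Fiction) at d 0.
Iteration 1: rows with parent_id in {2} -> Jazz (id 3, d 1), Horror (id 4, d 1).
Iteration 2: rows with parent_id in {3,4} -> Video (id 5, d 2), History (id 6, d 2), SciFi (id 7, d 2).
Iteration 3: d < 2 fails for all current rows; recursion stops.
SUM(d) = 0 + 1 + 1 + 2 + 2 + 2 = 8.

8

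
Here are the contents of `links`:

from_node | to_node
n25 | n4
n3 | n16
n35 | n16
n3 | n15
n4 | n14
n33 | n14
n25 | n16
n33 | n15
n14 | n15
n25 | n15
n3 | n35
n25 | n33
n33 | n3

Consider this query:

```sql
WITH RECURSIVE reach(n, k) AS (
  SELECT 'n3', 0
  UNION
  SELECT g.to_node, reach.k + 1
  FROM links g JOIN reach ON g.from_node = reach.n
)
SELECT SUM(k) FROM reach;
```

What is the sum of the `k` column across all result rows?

5

Base: (n3, k=0).
Iteration 1: edges from {n3} -> (n15, k=1), (n16, k=1), (n35, k=1).
Iteration 2: edges from {n15,n16,n35} -> (n16, k=2).
Iteration 3: no outgoing edges from {n16}; recursion stops.
SUM(k) = 0 + 1 + 1 + 1 + 2 = 5.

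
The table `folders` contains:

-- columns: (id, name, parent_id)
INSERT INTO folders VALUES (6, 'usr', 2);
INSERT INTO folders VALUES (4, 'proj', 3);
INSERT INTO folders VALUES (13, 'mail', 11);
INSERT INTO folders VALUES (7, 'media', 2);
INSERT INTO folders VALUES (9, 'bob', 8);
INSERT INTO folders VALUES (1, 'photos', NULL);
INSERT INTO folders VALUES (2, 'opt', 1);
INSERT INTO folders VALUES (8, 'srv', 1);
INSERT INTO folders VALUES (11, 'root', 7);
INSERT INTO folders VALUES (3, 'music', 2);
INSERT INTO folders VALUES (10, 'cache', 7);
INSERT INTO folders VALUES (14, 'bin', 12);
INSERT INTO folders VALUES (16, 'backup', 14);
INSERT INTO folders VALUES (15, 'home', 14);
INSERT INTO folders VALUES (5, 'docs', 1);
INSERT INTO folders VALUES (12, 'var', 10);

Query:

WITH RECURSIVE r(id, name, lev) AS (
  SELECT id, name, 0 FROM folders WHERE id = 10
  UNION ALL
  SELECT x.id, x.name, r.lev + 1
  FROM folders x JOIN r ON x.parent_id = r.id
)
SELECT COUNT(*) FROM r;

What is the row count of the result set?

5

Base: id=10 (cache) at lev 0.
Iteration 1: rows with parent_id in {10} -> var (id 12, lev 1).
Iteration 2: rows with parent_id in {12} -> bin (id 14, lev 2).
Iteration 3: rows with parent_id in {14} -> home (id 15, lev 3), backup (id 16, lev 3).
Iteration 4: no rows with parent_id in {15,16}; recursion stops.
Total rows emitted: 5.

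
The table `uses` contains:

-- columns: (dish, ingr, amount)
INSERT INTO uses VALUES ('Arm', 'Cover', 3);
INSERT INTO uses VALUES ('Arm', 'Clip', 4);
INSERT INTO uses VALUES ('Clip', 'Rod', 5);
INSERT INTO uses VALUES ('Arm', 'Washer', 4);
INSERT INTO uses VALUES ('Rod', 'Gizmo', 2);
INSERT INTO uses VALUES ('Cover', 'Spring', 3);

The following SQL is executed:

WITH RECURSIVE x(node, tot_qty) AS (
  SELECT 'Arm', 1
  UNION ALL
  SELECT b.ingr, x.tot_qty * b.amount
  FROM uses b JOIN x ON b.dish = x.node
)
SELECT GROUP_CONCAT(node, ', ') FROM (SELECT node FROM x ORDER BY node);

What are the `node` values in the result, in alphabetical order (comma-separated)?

Arm, Clip, Cover, Gizmo, Rod, Spring, Washer

Base: (Arm, tot_qty=1).
Iteration 1: components of {Arm} -> Clip = 1*4 = 4, Cover = 1*3 = 3, Washer = 1*4 = 4.
Iteration 2: components of {Clip,Cover,Washer} -> Rod = 4*5 = 20, Spring = 3*3 = 9.
Iteration 3: components of {Rod,Spring} -> Gizmo = 20*2 = 40.
Iteration 4: no further components; recursion stops.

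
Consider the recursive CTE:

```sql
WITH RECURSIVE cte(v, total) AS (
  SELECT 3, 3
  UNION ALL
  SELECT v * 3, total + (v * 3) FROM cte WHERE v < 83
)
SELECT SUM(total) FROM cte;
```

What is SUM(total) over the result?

Base: v=3, total=3.
Iteration 1: 3 < 83 holds -> v = 3 * 3 = 9, total = 3 + 9 = 12.
Iteration 2: 9 < 83 holds -> v = 9 * 3 = 27, total = 12 + 27 = 39.
Iteration 3: 27 < 83 holds -> v = 27 * 3 = 81, total = 39 + 81 = 120.
Iteration 4: 81 < 83 holds -> v = 81 * 3 = 243, total = 120 + 243 = 363.
Iteration 5: 243 < 83 fails; recursion stops.
SUM(total) = 3 + 12 + 39 + 120 + 363 = 537.

537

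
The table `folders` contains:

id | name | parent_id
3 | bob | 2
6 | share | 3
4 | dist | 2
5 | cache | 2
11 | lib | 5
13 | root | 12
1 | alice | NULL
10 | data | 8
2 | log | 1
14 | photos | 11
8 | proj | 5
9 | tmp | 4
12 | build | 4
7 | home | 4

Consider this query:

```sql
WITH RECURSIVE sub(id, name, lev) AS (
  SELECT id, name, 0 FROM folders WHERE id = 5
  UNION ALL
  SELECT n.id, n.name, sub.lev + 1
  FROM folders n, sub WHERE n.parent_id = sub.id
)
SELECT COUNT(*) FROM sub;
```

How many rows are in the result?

5

Base: id=5 (cache) at lev 0.
Iteration 1: rows with parent_id in {5} -> proj (id 8, lev 1), lib (id 11, lev 1).
Iteration 2: rows with parent_id in {8,11} -> data (id 10, lev 2), photos (id 14, lev 2).
Iteration 3: no rows with parent_id in {10,14}; recursion stops.
Total rows emitted: 5.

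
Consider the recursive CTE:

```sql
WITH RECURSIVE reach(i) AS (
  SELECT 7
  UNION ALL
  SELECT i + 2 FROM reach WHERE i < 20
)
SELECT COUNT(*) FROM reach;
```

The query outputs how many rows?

Base: i=7.
Iteration 1: 7 < 20 holds -> i = 7 + 2 = 9.
Iteration 2: 9 < 20 holds -> i = 9 + 2 = 11.
Iteration 3: 11 < 20 holds -> i = 11 + 2 = 13.
Iteration 4: 13 < 20 holds -> i = 13 + 2 = 15.
Iteration 5: 15 < 20 holds -> i = 15 + 2 = 17.
Iteration 6: 17 < 20 holds -> i = 17 + 2 = 19.
Iteration 7: 19 < 20 holds -> i = 19 + 2 = 21.
Iteration 8: 21 < 20 fails; recursion stops.
Total rows emitted: 8.

8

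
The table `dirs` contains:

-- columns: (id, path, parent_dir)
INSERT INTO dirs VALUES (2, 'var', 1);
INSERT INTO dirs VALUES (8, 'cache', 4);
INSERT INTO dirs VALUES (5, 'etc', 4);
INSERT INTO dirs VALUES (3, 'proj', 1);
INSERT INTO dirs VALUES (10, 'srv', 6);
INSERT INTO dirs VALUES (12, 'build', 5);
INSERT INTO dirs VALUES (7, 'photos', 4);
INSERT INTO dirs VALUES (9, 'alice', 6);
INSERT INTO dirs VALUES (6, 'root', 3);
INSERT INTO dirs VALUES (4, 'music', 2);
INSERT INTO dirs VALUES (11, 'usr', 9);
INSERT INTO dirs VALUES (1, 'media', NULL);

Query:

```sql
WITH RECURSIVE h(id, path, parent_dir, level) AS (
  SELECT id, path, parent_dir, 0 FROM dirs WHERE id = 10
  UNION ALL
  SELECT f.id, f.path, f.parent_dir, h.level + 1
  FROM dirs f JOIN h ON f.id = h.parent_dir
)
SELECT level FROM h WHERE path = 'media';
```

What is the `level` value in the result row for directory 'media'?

Base: id=10 (srv), parent_dir=6, level 0.
Iteration 1: join on id=6 -> root (id 6, parent_dir=3, level 1).
Iteration 2: join on id=3 -> proj (id 3, parent_dir=1, level 2).
Iteration 3: join on id=1 -> media (id 1, parent_dir=NULL, level 3).
Iteration 4: parent_dir is NULL; no match; recursion stops.

3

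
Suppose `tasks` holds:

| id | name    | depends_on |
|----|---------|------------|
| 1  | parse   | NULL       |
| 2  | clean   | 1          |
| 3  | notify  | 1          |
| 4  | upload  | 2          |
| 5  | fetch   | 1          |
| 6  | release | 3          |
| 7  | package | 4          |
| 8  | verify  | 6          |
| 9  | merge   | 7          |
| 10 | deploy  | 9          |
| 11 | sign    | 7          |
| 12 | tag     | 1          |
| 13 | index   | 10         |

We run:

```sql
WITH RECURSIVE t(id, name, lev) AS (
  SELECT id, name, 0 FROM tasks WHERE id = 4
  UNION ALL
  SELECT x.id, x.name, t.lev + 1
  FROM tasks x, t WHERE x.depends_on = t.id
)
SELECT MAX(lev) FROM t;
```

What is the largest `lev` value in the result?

4

Base: id=4 (upload) at lev 0.
Iteration 1: rows with depends_on in {4} -> package (id 7, lev 1).
Iteration 2: rows with depends_on in {7} -> merge (id 9, lev 2), sign (id 11, lev 2).
Iteration 3: rows with depends_on in {9,11} -> deploy (id 10, lev 3).
Iteration 4: rows with depends_on in {10} -> index (id 13, lev 4).
Iteration 5: no rows with depends_on in {13}; recursion stops.
lev values: 0, 1, 2, 2, 3, 4; the maximum is 4.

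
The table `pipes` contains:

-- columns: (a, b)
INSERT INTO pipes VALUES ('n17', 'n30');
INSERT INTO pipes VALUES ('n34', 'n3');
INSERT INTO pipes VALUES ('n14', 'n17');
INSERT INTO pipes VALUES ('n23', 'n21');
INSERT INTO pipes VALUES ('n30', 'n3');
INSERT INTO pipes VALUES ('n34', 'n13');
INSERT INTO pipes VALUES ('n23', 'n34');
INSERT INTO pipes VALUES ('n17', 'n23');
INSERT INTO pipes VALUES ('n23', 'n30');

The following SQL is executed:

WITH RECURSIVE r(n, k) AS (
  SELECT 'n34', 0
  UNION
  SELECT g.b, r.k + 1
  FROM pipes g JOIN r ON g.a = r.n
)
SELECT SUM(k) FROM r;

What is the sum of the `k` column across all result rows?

2

Base: (n34, k=0).
Iteration 1: edges from {n34} -> (n13, k=1), (n3, k=1).
Iteration 2: no outgoing edges from {n13,n3}; recursion stops.
SUM(k) = 0 + 1 + 1 = 2.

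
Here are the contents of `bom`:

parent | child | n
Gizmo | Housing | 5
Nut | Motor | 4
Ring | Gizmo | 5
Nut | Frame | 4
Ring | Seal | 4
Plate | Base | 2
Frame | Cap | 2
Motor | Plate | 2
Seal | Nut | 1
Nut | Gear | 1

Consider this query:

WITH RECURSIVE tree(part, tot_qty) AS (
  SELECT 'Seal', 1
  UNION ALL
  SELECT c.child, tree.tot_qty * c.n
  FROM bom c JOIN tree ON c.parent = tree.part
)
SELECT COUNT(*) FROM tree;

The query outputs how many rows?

Base: (Seal, tot_qty=1).
Iteration 1: components of {Seal} -> Nut = 1*1 = 1.
Iteration 2: components of {Nut} -> Frame = 1*4 = 4, Gear = 1*1 = 1, Motor = 1*4 = 4.
Iteration 3: components of {Frame,Gear,Motor} -> Cap = 4*2 = 8, Plate = 4*2 = 8.
Iteration 4: components of {Cap,Plate} -> Base = 8*2 = 16.
Iteration 5: no further components; recursion stops.
Total rows emitted: 8.

8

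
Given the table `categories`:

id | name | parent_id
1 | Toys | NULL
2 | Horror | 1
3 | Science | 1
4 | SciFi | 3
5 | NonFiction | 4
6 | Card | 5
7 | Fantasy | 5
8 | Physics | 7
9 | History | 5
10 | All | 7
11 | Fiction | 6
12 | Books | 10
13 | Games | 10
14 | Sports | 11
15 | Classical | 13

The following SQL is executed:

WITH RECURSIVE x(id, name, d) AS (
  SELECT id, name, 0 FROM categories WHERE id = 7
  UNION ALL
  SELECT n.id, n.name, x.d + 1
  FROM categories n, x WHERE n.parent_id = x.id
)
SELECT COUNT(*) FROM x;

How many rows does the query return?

6

Base: id=7 (Fantasy) at d 0.
Iteration 1: rows with parent_id in {7} -> Physics (id 8, d 1), All (id 10, d 1).
Iteration 2: rows with parent_id in {8,10} -> Books (id 12, d 2), Games (id 13, d 2).
Iteration 3: rows with parent_id in {12,13} -> Classical (id 15, d 3).
Iteration 4: no rows with parent_id in {15}; recursion stops.
Total rows emitted: 6.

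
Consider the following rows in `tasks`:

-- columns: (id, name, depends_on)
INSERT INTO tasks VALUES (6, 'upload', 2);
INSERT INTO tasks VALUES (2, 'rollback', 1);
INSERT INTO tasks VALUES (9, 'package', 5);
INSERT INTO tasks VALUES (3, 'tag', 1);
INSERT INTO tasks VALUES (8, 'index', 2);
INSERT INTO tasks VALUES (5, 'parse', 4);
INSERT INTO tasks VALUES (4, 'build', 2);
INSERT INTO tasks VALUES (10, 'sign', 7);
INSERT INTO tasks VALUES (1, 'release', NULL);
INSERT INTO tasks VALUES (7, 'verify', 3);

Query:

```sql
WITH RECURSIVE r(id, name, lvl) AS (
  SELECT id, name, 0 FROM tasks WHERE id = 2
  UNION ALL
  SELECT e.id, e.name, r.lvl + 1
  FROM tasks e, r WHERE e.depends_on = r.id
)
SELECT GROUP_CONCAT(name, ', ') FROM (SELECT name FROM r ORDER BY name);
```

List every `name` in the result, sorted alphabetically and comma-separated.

build, index, package, parse, rollback, upload

Base: id=2 (rollback) at lvl 0.
Iteration 1: rows with depends_on in {2} -> build (id 4, lvl 1), upload (id 6, lvl 1), index (id 8, lvl 1).
Iteration 2: rows with depends_on in {4,6,8} -> parse (id 5, lvl 2).
Iteration 3: rows with depends_on in {5} -> package (id 9, lvl 3).
Iteration 4: no rows with depends_on in {9}; recursion stops.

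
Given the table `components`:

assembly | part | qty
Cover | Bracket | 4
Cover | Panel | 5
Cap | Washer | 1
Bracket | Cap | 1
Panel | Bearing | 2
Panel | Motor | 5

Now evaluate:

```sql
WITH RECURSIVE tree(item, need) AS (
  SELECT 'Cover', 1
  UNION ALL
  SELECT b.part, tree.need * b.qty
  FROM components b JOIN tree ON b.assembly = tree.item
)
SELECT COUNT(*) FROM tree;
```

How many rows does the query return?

Base: (Cover, need=1).
Iteration 1: components of {Cover} -> Bracket = 1*4 = 4, Panel = 1*5 = 5.
Iteration 2: components of {Bracket,Panel} -> Bearing = 5*2 = 10, Cap = 4*1 = 4, Motor = 5*5 = 25.
Iteration 3: components of {Bearing,Cap,Motor} -> Washer = 4*1 = 4.
Iteration 4: no further components; recursion stops.
Total rows emitted: 7.

7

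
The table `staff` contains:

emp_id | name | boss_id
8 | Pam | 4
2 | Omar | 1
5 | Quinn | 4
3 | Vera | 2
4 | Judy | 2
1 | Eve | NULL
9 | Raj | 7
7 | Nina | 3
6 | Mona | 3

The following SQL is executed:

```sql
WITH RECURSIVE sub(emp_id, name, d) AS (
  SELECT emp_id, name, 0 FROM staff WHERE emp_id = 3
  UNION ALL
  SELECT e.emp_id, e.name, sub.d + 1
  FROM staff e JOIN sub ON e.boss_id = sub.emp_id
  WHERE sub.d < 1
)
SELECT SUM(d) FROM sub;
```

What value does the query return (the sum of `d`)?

2

Base: emp_id=3 (Vera) at d 0.
Iteration 1: rows with boss_id in {3} -> Mona (id 6, d 1), Nina (id 7, d 1).
Iteration 2: d < 1 fails for all current rows; recursion stops.
SUM(d) = 0 + 1 + 1 = 2.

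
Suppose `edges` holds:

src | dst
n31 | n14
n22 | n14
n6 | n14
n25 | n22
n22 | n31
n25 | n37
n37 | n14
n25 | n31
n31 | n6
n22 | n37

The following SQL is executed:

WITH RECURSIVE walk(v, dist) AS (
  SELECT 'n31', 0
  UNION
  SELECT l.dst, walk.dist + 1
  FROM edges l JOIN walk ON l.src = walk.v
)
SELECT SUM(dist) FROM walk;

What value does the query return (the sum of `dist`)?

Base: (n31, dist=0).
Iteration 1: edges from {n31} -> (n14, dist=1), (n6, dist=1).
Iteration 2: edges from {n14,n6} -> (n14, dist=2).
Iteration 3: no outgoing edges from {n14}; recursion stops.
SUM(dist) = 0 + 1 + 1 + 2 = 4.

4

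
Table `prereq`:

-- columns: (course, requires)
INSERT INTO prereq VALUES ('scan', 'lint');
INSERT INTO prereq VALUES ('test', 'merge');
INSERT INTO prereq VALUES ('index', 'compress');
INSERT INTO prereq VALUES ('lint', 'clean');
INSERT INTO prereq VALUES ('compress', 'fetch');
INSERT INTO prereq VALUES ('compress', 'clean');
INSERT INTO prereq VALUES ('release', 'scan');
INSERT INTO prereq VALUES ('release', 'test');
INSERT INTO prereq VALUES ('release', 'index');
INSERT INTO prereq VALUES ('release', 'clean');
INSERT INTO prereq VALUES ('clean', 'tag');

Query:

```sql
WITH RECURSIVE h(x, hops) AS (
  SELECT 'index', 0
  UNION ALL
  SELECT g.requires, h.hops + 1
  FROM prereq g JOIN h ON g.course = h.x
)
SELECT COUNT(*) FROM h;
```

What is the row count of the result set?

Base: (index, hops=0).
Iteration 1: edges from {index} -> (compress, hops=1).
Iteration 2: edges from {compress} -> (clean, hops=2), (fetch, hops=2).
Iteration 3: edges from {clean,fetch} -> (tag, hops=3).
Iteration 4: no outgoing edges from {tag}; recursion stops.
Total rows emitted: 5.

5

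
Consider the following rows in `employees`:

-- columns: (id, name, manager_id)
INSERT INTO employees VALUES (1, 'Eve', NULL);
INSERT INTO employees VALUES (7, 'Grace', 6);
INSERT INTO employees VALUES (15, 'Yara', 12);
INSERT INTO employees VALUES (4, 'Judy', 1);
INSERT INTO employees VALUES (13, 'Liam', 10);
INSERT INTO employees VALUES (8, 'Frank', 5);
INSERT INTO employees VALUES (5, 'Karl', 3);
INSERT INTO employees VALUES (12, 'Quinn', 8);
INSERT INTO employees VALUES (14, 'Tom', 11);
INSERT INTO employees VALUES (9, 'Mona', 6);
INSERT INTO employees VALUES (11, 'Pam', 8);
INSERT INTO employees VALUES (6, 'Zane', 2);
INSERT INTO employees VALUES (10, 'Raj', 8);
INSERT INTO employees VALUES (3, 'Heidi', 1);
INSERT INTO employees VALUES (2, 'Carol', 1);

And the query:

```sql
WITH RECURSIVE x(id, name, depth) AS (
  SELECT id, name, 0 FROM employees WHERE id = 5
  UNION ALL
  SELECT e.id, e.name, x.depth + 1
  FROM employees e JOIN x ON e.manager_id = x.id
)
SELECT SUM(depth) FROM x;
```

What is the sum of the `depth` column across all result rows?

16

Base: id=5 (Karl) at depth 0.
Iteration 1: rows with manager_id in {5} -> Frank (id 8, depth 1).
Iteration 2: rows with manager_id in {8} -> Raj (id 10, depth 2), Pam (id 11, depth 2), Quinn (id 12, depth 2).
Iteration 3: rows with manager_id in {10,11,12} -> Liam (id 13, depth 3), Tom (id 14, depth 3), Yara (id 15, depth 3).
Iteration 4: no rows with manager_id in {13,14,15}; recursion stops.
SUM(depth) = 0 + 1 + 2 + 2 + 2 + 3 + 3 + 3 = 16.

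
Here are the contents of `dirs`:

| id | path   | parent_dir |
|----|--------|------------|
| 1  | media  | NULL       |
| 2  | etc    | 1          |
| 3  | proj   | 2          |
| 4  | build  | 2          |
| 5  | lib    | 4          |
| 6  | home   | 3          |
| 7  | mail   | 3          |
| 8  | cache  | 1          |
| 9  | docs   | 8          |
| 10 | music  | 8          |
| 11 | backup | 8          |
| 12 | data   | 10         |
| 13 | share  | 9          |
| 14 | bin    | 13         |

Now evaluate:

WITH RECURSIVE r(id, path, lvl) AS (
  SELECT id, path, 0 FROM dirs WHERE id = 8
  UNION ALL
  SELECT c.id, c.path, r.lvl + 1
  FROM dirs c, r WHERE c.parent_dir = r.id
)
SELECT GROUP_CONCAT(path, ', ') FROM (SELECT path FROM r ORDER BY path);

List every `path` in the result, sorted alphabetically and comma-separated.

Base: id=8 (cache) at lvl 0.
Iteration 1: rows with parent_dir in {8} -> docs (id 9, lvl 1), music (id 10, lvl 1), backup (id 11, lvl 1).
Iteration 2: rows with parent_dir in {9,10,11} -> data (id 12, lvl 2), share (id 13, lvl 2).
Iteration 3: rows with parent_dir in {12,13} -> bin (id 14, lvl 3).
Iteration 4: no rows with parent_dir in {14}; recursion stops.

backup, bin, cache, data, docs, music, share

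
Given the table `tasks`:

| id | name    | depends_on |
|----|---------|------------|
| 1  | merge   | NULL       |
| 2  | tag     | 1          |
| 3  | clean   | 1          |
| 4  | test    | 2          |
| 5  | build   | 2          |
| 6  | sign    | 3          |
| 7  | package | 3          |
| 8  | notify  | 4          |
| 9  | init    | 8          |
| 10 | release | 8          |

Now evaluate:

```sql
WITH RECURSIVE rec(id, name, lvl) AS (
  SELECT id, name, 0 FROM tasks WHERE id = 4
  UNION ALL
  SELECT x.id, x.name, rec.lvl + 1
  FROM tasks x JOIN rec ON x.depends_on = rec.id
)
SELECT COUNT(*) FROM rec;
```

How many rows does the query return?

Base: id=4 (test) at lvl 0.
Iteration 1: rows with depends_on in {4} -> notify (id 8, lvl 1).
Iteration 2: rows with depends_on in {8} -> init (id 9, lvl 2), release (id 10, lvl 2).
Iteration 3: no rows with depends_on in {9,10}; recursion stops.
Total rows emitted: 4.

4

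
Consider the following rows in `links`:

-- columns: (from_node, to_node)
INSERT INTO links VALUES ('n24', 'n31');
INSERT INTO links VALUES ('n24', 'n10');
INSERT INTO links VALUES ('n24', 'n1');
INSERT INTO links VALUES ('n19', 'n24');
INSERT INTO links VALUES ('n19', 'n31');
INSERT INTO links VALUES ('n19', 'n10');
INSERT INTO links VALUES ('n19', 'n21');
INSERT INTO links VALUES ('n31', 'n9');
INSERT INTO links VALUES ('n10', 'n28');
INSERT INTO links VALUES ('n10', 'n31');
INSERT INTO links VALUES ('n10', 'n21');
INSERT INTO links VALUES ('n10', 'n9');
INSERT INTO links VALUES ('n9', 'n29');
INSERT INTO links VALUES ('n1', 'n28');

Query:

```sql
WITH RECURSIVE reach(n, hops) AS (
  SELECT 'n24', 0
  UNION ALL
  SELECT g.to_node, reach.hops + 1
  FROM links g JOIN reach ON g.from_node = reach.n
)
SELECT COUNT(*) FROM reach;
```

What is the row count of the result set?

Base: (n24, hops=0).
Iteration 1: edges from {n24} -> (n1, hops=1), (n10, hops=1), (n31, hops=1).
Iteration 2: edges from {n1,n10,n31} -> (n21, hops=2), (n28, hops=2) x2, (n31, hops=2), (n9, hops=2) x2. [UNION ALL keeps all 6 new rows, including repeats]
Iteration 3: edges from {n21,n28,n31,n9} -> (n29, hops=3) x2, (n9, hops=3). [UNION ALL keeps all 3 new rows, including repeats]
Iteration 4: edges from {n29,n9} -> (n29, hops=4).
Iteration 5: no outgoing edges from {n29}; recursion stops.
Total rows emitted: 14.

14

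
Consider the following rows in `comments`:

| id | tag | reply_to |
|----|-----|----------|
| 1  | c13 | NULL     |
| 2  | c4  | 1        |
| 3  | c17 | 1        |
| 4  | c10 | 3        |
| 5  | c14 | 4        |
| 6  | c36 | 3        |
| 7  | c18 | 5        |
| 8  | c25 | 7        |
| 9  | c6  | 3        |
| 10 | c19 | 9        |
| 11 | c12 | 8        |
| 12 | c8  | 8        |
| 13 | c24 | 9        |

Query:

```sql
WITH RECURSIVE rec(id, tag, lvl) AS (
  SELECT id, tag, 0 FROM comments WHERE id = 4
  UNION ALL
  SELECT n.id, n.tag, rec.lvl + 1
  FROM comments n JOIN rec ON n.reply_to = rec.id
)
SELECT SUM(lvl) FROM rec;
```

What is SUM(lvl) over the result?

14

Base: id=4 (c10) at lvl 0.
Iteration 1: rows with reply_to in {4} -> c14 (id 5, lvl 1).
Iteration 2: rows with reply_to in {5} -> c18 (id 7, lvl 2).
Iteration 3: rows with reply_to in {7} -> c25 (id 8, lvl 3).
Iteration 4: rows with reply_to in {8} -> c12 (id 11, lvl 4), c8 (id 12, lvl 4).
Iteration 5: no rows with reply_to in {11,12}; recursion stops.
SUM(lvl) = 0 + 1 + 2 + 3 + 4 + 4 = 14.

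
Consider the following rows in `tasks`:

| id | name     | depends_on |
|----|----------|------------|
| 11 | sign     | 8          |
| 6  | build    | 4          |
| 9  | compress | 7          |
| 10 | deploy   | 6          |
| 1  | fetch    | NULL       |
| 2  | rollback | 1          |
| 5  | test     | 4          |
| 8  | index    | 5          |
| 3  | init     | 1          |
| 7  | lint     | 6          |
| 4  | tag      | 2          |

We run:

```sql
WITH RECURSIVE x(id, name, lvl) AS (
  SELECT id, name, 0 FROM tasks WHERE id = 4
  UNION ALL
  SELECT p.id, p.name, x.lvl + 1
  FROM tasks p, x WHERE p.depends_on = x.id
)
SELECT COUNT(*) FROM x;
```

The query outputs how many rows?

Base: id=4 (tag) at lvl 0.
Iteration 1: rows with depends_on in {4} -> test (id 5, lvl 1), build (id 6, lvl 1).
Iteration 2: rows with depends_on in {5,6} -> lint (id 7, lvl 2), index (id 8, lvl 2), deploy (id 10, lvl 2).
Iteration 3: rows with depends_on in {7,8,10} -> compress (id 9, lvl 3), sign (id 11, lvl 3).
Iteration 4: no rows with depends_on in {9,11}; recursion stops.
Total rows emitted: 8.

8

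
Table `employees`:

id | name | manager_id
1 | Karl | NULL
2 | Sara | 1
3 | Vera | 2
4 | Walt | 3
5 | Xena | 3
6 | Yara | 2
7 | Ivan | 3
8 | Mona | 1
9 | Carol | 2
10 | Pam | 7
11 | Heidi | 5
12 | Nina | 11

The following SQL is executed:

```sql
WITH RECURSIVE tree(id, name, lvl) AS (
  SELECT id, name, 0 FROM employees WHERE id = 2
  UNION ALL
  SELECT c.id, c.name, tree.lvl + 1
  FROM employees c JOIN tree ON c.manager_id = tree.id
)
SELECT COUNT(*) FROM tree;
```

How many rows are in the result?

Base: id=2 (Sara) at lvl 0.
Iteration 1: rows with manager_id in {2} -> Vera (id 3, lvl 1), Yara (id 6, lvl 1), Carol (id 9, lvl 1).
Iteration 2: rows with manager_id in {3,6,9} -> Walt (id 4, lvl 2), Xena (id 5, lvl 2), Ivan (id 7, lvl 2).
Iteration 3: rows with manager_id in {4,5,7} -> Pam (id 10, lvl 3), Heidi (id 11, lvl 3).
Iteration 4: rows with manager_id in {10,11} -> Nina (id 12, lvl 4).
Iteration 5: no rows with manager_id in {12}; recursion stops.
Total rows emitted: 10.

10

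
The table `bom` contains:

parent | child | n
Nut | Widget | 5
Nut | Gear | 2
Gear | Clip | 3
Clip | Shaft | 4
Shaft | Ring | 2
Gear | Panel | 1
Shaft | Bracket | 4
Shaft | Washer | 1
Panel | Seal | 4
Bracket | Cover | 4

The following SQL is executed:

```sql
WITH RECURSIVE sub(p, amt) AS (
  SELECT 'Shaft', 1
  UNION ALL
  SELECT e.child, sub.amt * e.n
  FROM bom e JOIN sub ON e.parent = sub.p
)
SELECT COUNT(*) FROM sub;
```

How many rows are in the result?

Base: (Shaft, amt=1).
Iteration 1: components of {Shaft} -> Bracket = 1*4 = 4, Ring = 1*2 = 2, Washer = 1*1 = 1.
Iteration 2: components of {Bracket,Ring,Washer} -> Cover = 4*4 = 16.
Iteration 3: no further components; recursion stops.
Total rows emitted: 5.

5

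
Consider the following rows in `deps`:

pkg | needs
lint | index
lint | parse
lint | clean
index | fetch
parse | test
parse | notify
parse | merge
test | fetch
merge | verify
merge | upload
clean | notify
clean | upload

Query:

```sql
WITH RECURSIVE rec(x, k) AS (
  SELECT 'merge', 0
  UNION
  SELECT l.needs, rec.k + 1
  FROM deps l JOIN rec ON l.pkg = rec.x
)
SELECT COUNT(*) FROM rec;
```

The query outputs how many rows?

Base: (merge, k=0).
Iteration 1: edges from {merge} -> (upload, k=1), (verify, k=1).
Iteration 2: no outgoing edges from {upload,verify}; recursion stops.
Total rows emitted: 3.

3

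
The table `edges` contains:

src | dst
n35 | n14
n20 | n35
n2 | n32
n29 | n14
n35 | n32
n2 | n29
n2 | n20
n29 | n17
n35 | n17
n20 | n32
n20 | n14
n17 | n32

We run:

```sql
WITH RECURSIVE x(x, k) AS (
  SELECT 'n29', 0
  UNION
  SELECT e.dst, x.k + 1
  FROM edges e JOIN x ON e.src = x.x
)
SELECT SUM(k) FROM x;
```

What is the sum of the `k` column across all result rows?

Base: (n29, k=0).
Iteration 1: edges from {n29} -> (n14, k=1), (n17, k=1).
Iteration 2: edges from {n14,n17} -> (n32, k=2).
Iteration 3: no outgoing edges from {n32}; recursion stops.
SUM(k) = 0 + 1 + 1 + 2 = 4.

4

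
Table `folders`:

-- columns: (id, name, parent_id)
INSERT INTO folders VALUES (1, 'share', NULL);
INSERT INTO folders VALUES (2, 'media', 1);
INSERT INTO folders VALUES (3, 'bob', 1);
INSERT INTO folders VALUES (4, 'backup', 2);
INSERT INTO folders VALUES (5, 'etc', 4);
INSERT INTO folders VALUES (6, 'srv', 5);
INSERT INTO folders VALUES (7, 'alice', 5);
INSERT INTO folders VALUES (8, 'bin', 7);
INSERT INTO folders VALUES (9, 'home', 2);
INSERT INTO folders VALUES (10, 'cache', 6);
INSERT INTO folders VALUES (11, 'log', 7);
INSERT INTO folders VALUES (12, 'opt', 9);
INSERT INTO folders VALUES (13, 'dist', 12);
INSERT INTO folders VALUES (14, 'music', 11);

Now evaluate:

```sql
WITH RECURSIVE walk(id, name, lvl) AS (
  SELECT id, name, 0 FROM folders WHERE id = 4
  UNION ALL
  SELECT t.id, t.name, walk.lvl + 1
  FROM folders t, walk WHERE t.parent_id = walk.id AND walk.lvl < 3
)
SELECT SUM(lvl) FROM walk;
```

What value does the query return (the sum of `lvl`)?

14

Base: id=4 (backup) at lvl 0.
Iteration 1: rows with parent_id in {4} -> etc (id 5, lvl 1).
Iteration 2: rows with parent_id in {5} -> srv (id 6, lvl 2), alice (id 7, lvl 2).
Iteration 3: rows with parent_id in {6,7} -> bin (id 8, lvl 3), cache (id 10, lvl 3), log (id 11, lvl 3).
Iteration 4: lvl < 3 fails for all current rows; recursion stops.
SUM(lvl) = 0 + 1 + 2 + 2 + 3 + 3 + 3 = 14.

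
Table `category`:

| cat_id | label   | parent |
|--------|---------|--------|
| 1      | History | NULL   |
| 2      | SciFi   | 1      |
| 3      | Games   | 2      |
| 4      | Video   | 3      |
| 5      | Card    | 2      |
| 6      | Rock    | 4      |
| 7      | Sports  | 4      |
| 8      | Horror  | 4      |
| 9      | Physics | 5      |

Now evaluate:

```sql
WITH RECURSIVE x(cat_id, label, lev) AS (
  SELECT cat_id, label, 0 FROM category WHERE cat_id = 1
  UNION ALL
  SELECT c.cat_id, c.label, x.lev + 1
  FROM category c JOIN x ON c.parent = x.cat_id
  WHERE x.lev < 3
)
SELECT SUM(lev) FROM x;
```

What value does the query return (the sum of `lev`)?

Base: cat_id=1 (History) at lev 0.
Iteration 1: rows with parent in {1} -> SciFi (id 2, lev 1).
Iteration 2: rows with parent in {2} -> Games (id 3, lev 2), Card (id 5, lev 2).
Iteration 3: rows with parent in {3,5} -> Video (id 4, lev 3), Physics (id 9, lev 3).
Iteration 4: lev < 3 fails for all current rows; recursion stops.
SUM(lev) = 0 + 1 + 2 + 2 + 3 + 3 = 11.

11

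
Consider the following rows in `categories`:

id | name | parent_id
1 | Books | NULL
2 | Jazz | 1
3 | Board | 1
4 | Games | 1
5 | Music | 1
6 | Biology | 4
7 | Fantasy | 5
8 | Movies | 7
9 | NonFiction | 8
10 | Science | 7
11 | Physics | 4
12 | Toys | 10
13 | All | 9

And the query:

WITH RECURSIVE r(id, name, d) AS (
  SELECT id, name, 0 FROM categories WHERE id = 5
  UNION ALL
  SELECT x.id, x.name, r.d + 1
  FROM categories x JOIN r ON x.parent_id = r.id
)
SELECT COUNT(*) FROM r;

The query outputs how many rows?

7

Base: id=5 (Music) at d 0.
Iteration 1: rows with parent_id in {5} -> Fantasy (id 7, d 1).
Iteration 2: rows with parent_id in {7} -> Movies (id 8, d 2), Science (id 10, d 2).
Iteration 3: rows with parent_id in {8,10} -> NonFiction (id 9, d 3), Toys (id 12, d 3).
Iteration 4: rows with parent_id in {9,12} -> All (id 13, d 4).
Iteration 5: no rows with parent_id in {13}; recursion stops.
Total rows emitted: 7.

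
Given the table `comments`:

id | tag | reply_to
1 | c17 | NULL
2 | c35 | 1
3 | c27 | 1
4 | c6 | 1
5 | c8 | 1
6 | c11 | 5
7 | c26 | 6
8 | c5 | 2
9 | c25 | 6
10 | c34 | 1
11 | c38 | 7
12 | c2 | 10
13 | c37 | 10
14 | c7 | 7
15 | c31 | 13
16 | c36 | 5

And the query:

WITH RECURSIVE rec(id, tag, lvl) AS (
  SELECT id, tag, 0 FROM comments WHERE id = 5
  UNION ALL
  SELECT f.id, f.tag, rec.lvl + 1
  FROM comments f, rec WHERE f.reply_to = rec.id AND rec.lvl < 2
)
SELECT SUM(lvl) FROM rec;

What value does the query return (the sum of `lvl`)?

6

Base: id=5 (c8) at lvl 0.
Iteration 1: rows with reply_to in {5} -> c11 (id 6, lvl 1), c36 (id 16, lvl 1).
Iteration 2: rows with reply_to in {6,16} -> c26 (id 7, lvl 2), c25 (id 9, lvl 2).
Iteration 3: lvl < 2 fails for all current rows; recursion stops.
SUM(lvl) = 0 + 1 + 1 + 2 + 2 = 6.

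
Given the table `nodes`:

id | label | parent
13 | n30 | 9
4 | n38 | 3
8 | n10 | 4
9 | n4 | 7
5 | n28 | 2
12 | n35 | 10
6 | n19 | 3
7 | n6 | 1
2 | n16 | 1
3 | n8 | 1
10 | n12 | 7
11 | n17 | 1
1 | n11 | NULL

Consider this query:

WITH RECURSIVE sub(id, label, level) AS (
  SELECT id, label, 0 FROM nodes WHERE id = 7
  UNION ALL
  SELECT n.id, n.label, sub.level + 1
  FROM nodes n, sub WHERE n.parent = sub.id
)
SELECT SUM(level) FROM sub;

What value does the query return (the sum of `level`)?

Base: id=7 (n6) at level 0.
Iteration 1: rows with parent in {7} -> n4 (id 9, level 1), n12 (id 10, level 1).
Iteration 2: rows with parent in {9,10} -> n35 (id 12, level 2), n30 (id 13, level 2).
Iteration 3: no rows with parent in {12,13}; recursion stops.
SUM(level) = 0 + 1 + 1 + 2 + 2 = 6.

6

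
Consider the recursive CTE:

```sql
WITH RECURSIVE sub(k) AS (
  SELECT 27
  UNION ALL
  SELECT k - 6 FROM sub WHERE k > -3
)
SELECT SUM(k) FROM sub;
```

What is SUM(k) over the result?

Base: k=27.
Iteration 1: 27 > -3 holds -> k = 27 - 6 = 21.
Iteration 2: 21 > -3 holds -> k = 21 - 6 = 15.
Iteration 3: 15 > -3 holds -> k = 15 - 6 = 9.
Iteration 4: 9 > -3 holds -> k = 9 - 6 = 3.
Iteration 5: 3 > -3 holds -> k = 3 - 6 = -3.
Iteration 6: -3 > -3 fails; recursion stops.
SUM(k) = 27 + 21 + 15 + 9 + 3 + -3 = 72.

72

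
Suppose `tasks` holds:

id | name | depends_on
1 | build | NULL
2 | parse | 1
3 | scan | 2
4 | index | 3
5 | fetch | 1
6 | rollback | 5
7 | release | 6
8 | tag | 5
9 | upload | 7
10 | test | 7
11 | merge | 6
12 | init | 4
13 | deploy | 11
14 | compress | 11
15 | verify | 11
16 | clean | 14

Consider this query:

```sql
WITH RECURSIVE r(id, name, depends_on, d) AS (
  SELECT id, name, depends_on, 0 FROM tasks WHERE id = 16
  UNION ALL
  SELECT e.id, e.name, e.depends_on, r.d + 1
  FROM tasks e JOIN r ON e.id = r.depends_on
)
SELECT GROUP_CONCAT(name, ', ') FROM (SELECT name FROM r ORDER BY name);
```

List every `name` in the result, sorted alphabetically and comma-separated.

build, clean, compress, fetch, merge, rollback

Base: id=16 (clean), depends_on=14, d 0.
Iteration 1: join on id=14 -> compress (id 14, depends_on=11, d 1).
Iteration 2: join on id=11 -> merge (id 11, depends_on=6, d 2).
Iteration 3: join on id=6 -> rollback (id 6, depends_on=5, d 3).
Iteration 4: join on id=5 -> fetch (id 5, depends_on=1, d 4).
Iteration 5: join on id=1 -> build (id 1, depends_on=NULL, d 5).
Iteration 6: depends_on is NULL; no match; recursion stops.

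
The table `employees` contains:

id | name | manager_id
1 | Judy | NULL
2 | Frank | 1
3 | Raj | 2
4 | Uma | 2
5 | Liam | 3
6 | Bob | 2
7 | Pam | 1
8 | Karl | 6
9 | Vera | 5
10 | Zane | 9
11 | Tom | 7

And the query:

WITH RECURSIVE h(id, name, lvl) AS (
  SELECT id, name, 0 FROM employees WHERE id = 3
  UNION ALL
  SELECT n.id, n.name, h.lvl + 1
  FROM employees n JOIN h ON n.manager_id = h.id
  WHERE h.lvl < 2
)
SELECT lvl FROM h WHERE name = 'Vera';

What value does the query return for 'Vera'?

Base: id=3 (Raj) at lvl 0.
Iteration 1: rows with manager_id in {3} -> Liam (id 5, lvl 1).
Iteration 2: rows with manager_id in {5} -> Vera (id 9, lvl 2).
Iteration 3: lvl < 2 fails for all current rows; recursion stops.

2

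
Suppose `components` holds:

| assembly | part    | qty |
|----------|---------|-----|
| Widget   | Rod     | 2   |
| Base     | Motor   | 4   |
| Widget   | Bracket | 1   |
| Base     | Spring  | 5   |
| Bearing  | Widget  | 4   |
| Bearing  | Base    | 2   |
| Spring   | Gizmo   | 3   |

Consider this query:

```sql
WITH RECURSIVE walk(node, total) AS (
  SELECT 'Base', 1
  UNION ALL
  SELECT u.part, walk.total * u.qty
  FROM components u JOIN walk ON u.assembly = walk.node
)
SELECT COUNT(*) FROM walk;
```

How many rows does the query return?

4

Base: (Base, total=1).
Iteration 1: components of {Base} -> Motor = 1*4 = 4, Spring = 1*5 = 5.
Iteration 2: components of {Motor,Spring} -> Gizmo = 5*3 = 15.
Iteration 3: no further components; recursion stops.
Total rows emitted: 4.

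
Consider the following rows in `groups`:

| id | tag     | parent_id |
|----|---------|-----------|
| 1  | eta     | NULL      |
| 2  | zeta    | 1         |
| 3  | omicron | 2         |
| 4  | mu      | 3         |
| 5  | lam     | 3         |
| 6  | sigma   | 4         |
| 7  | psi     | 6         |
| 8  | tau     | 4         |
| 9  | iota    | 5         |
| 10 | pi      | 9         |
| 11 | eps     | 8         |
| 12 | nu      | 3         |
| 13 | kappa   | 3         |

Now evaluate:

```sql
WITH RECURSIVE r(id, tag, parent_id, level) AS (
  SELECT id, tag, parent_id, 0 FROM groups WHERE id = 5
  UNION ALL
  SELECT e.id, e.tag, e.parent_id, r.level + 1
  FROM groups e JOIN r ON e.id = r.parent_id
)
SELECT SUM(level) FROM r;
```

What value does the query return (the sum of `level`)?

Base: id=5 (lam), parent_id=3, level 0.
Iteration 1: join on id=3 -> omicron (id 3, parent_id=2, level 1).
Iteration 2: join on id=2 -> zeta (id 2, parent_id=1, level 2).
Iteration 3: join on id=1 -> eta (id 1, parent_id=NULL, level 3).
Iteration 4: parent_id is NULL; no match; recursion stops.
SUM(level) = 0 + 1 + 2 + 3 = 6.

6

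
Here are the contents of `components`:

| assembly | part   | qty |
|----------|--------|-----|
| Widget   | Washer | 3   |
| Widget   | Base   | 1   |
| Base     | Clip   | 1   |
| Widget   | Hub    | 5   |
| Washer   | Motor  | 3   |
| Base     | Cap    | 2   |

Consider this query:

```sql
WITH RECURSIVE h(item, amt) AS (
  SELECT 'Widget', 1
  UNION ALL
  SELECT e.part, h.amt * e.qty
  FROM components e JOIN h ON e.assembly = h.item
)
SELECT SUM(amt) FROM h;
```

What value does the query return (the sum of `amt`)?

22

Base: (Widget, amt=1).
Iteration 1: components of {Widget} -> Base = 1*1 = 1, Hub = 1*5 = 5, Washer = 1*3 = 3.
Iteration 2: components of {Base,Hub,Washer} -> Cap = 1*2 = 2, Clip = 1*1 = 1, Motor = 3*3 = 9.
Iteration 3: no further components; recursion stops.
SUM(amt) = 1 + 3 + 1 + 5 + 9 + 1 + 2 = 22.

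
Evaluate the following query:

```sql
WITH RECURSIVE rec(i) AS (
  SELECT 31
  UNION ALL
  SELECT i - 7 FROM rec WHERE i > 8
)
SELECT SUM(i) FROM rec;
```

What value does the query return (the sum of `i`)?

85

Base: i=31.
Iteration 1: 31 > 8 holds -> i = 31 - 7 = 24.
Iteration 2: 24 > 8 holds -> i = 24 - 7 = 17.
Iteration 3: 17 > 8 holds -> i = 17 - 7 = 10.
Iteration 4: 10 > 8 holds -> i = 10 - 7 = 3.
Iteration 5: 3 > 8 fails; recursion stops.
SUM(i) = 31 + 24 + 17 + 10 + 3 = 85.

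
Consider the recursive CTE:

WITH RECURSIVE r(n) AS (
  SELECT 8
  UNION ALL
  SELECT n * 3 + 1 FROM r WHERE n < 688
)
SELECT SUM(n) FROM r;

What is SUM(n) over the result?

1026

Base: n=8.
Iteration 1: 8 < 688 holds -> n = 8 * 3 + 1 = 25.
Iteration 2: 25 < 688 holds -> n = 25 * 3 + 1 = 76.
Iteration 3: 76 < 688 holds -> n = 76 * 3 + 1 = 229.
Iteration 4: 229 < 688 holds -> n = 229 * 3 + 1 = 688.
Iteration 5: 688 < 688 fails; recursion stops.
SUM(n) = 8 + 25 + 76 + 229 + 688 = 1026.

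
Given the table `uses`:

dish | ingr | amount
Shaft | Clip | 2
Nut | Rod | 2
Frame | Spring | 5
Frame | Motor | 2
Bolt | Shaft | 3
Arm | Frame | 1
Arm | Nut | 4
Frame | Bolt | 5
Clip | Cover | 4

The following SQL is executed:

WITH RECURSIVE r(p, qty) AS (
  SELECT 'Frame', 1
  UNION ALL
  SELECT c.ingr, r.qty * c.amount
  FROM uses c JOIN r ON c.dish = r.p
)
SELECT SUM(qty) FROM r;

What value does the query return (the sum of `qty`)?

Base: (Frame, qty=1).
Iteration 1: components of {Frame} -> Bolt = 1*5 = 5, Motor = 1*2 = 2, Spring = 1*5 = 5.
Iteration 2: components of {Bolt,Motor,Spring} -> Shaft = 5*3 = 15.
Iteration 3: components of {Shaft} -> Clip = 15*2 = 30.
Iteration 4: components of {Clip} -> Cover = 30*4 = 120.
Iteration 5: no further components; recursion stops.
SUM(qty) = 1 + 5 + 5 + 2 + 15 + 30 + 120 = 178.

178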